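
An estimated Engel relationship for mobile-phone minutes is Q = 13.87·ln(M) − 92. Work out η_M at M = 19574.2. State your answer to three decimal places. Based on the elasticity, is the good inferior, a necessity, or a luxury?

At M = 19574.2: Q = 45.063.
dQ/dM = 13.87/M = 0.000708586 at this income.
η = (dQ/dM)·(M/Q) = 0.000708586 × (19574.2/45.063) = 0.308.
Since 0 < η < 1, the good is a necessity.

0.308 (necessity)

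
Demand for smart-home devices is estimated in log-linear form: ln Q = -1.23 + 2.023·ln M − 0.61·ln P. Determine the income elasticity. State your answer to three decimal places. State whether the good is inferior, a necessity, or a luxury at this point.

In a log-linear demand, the coefficient on ln M is the income elasticity.
So η = 2.023.
η > 1 ⇒ luxury.

2.023 (luxury)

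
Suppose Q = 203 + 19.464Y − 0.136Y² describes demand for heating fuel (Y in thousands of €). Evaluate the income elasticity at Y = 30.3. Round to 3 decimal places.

0.509

At Y = 30.3: Q = 667.8990.
dQ/dY = 19.464 − 0.272Y = 11.22240.
η = (dQ/dY)·(Y/Q) = 11.22240 × (30.3/667.8990) = 0.509.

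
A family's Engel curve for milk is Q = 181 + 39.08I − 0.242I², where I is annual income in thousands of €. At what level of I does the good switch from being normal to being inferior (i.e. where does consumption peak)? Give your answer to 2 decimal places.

80.74

dQ/dI = 39.08 − 0.484I.
The good is inferior where dQ/dI < 0. Setting dQ/dI = 0 gives I = 39.08 / 0.484 = 80.74.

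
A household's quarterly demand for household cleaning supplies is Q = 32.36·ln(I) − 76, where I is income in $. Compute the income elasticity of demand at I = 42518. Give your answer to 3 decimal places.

At I = 42518: Q = 268.883.
dQ/dI = 32.36/I = 0.000761089 at this income.
η = (dQ/dI)·(I/Q) = 0.000761089 × (42518/268.883) = 0.120.

0.120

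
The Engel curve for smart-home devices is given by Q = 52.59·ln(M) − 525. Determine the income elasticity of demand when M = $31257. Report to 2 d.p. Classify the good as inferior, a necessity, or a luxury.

At M = 31257: Q = 19.306.
dQ/dM = 52.59/M = 0.0016825 at this income.
η = (dQ/dM)·(M/Q) = 0.0016825 × (31257/19.306) = 2.72.
Since η > 1, the good is a luxury.

2.72 (luxury)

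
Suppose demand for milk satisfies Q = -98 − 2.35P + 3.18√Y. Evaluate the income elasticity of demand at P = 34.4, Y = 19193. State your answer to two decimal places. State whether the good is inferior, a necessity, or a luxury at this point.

At P = 34.4, Y = 19193: Q = 261.713.
Holding P constant, ∂Q/∂Y = 3.18/(2√Y) = 0.0114769.
η_Y = (∂Q/∂Y)·(Y/Q) = 0.0114769 × (19193/261.713) = 0.84.
Since 0 < η < 1, this is a necessity.

0.84 (necessity)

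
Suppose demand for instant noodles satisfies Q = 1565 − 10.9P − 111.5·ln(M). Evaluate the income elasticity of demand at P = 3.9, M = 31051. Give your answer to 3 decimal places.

At P = 3.9, M = 31051: Q = 369.202.
Holding P constant, ∂Q/∂M = -111.5/M = -0.00359087.
η_M = (∂Q/∂M)·(M/Q) = -0.00359087 × (31051/369.202) = -0.302.

-0.302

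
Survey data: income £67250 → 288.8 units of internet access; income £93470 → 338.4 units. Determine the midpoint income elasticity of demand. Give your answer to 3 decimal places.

0.485

ΔQ = 338.4 − 288.8 = 49.6; midpoint Q̄ = (288.8 + 338.4)/2 = 313.6.
ΔI = 93470 − 67250 = 26220; midpoint Ī = (67250 + 93470)/2 = 80360.
η = (ΔQ/Q̄) ÷ (ΔI/Ī) = (49.6/313.6) ÷ (26220/80360) = 0.485.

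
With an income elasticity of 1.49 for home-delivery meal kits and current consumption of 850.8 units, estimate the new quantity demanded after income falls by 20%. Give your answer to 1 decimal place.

597.3

%ΔQ ≈ η × %ΔI = 1.49 × (-20%) = -29.8%.
New Q ≈ 850.8 × (1 − 0.298) = 597.3.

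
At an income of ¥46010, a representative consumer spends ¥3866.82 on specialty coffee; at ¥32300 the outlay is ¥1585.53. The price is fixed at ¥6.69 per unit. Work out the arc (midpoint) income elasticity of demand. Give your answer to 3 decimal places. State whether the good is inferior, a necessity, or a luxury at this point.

With a constant price, Q₁ = 3866.82/6.69 = 578.000 and Q₂ = 1585.53/6.69 = 237.000 (equivalently, work directly with expenditure since P cancels).
Midpoint %ΔQ = (1585.53 − 3866.82)/2726.18 = -0.83681; midpoint %ΔI = (32300 − 46010)/39155 = -0.35015.
η = -0.83681 / -0.35015 = 2.390.
η > 1 ⇒ luxury.

2.390 (luxury)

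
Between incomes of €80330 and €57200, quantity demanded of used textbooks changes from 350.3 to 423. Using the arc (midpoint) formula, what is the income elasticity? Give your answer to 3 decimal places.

ΔQ = 423 − 350.3 = 72.7; midpoint Q̄ = (350.3 + 423)/2 = 386.65.
ΔI = 57200 − 80330 = -23130; midpoint Ī = (80330 + 57200)/2 = 68765.
η = (ΔQ/Q̄) ÷ (ΔI/Ī) = (72.7/386.65) ÷ (-23130/68765) = -0.559.

-0.559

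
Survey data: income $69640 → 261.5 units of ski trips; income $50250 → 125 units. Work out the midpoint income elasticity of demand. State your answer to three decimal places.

2.184

ΔQ = 125 − 261.5 = -136.5; midpoint Q̄ = (261.5 + 125)/2 = 193.25.
ΔI = 50250 − 69640 = -19390; midpoint Ī = (69640 + 50250)/2 = 59945.
η = (ΔQ/Q̄) ÷ (ΔI/Ī) = (-136.5/193.25) ÷ (-19390/59945) = 2.184.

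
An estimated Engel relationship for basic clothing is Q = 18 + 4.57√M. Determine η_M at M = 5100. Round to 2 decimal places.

At M = 5100: Q = 344.363.
dQ/dM = 4.57/(2√M) = 0.0319964 at this income.
η = (dQ/dM)·(M/Q) = 0.0319964 × (5100/344.363) = 0.47.

0.47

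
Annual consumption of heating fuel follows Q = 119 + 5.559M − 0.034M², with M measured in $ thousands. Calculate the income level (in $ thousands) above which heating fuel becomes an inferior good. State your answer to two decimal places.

dQ/dM = 5.559 − 0.068M.
The good is inferior where dQ/dM < 0. Setting dQ/dM = 0 gives M = 5.559 / 0.068 = 81.75.

81.75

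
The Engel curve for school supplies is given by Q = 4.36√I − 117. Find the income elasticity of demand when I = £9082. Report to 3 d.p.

0.696

At I = 9082: Q = 298.506.
dQ/dI = 4.36/(2√I) = 0.0228752 at this income.
η = (dQ/dI)·(I/Q) = 0.0228752 × (9082/298.506) = 0.696.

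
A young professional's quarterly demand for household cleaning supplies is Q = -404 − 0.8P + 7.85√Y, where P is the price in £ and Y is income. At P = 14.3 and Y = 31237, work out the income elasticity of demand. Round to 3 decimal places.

0.714

At P = 14.3, Y = 31237: Q = 971.968.
Holding P constant, ∂Q/∂Y = 7.85/(2√Y) = 0.0222078.
η_Y = (∂Q/∂Y)·(Y/Q) = 0.0222078 × (31237/971.968) = 0.714.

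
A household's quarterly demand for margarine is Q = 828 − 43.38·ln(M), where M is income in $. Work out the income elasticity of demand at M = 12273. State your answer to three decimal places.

At M = 12273: Q = 419.570.
dQ/dM = -43.38/M = -0.00353459 at this income.
η = (dQ/dM)·(M/Q) = -0.00353459 × (12273/419.570) = -0.103.

-0.103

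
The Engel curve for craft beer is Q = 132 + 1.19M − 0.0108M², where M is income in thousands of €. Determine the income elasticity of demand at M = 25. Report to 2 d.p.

At M = 25: Q = 155.0000.
dQ/dM = 1.19 − 0.0216M = 0.65000.
η = (dQ/dM)·(M/Q) = 0.65000 × (25/155.0000) = 0.10.

0.10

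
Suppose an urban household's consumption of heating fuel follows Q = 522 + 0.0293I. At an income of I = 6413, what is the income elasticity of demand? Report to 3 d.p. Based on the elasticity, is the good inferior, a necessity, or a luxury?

At I = 6413: Q = 709.901.
dQ/dI = 0.0293.
η = (dQ/dI)·(I/Q) = 0.0293 × (6413/709.901) = 0.265.
Since 0 < η < 1, the good is a necessity.

0.265 (necessity)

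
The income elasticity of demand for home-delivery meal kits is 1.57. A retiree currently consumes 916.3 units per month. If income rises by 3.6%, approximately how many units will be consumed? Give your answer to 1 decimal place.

968.1

%ΔQ ≈ η × %ΔI = 1.57 × 3.6% = 5.652%.
New Q ≈ 916.3 × (1 + 0.05652) = 968.1.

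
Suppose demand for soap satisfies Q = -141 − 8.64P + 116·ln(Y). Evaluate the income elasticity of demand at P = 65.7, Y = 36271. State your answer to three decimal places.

0.228

At P = 65.7, Y = 36271: Q = 509.210.
Holding P constant, ∂Q/∂Y = 116/Y = 0.00319815.
η_Y = (∂Q/∂Y)·(Y/Q) = 0.00319815 × (36271/509.210) = 0.228.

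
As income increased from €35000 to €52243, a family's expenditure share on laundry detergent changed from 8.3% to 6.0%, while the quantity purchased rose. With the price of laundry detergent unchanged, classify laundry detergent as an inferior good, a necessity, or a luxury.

necessity

Quantity rises but the budget share falls as income rises, so 0 < η < 1.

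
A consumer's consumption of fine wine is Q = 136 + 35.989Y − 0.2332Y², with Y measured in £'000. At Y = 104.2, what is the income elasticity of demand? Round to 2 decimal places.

-0.97

At Y = 104.2: Q = 1354.0522.
dQ/dY = 35.989 − 0.4664Y = -12.60988.
η = (dQ/dY)·(Y/Q) = -12.60988 × (104.2/1354.0522) = -0.97.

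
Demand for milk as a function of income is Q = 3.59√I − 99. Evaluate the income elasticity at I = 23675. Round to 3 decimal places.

0.609

At I = 23675: Q = 453.382.
dQ/dI = 3.59/(2√I) = 0.0116659 at this income.
η = (dQ/dI)·(I/Q) = 0.0116659 × (23675/453.382) = 0.609.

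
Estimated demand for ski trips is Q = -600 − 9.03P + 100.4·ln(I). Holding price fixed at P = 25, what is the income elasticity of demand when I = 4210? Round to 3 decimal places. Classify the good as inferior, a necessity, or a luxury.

8.291 (luxury)

At P = 25, I = 4210: Q = 12.110.
Holding P constant, ∂Q/∂I = 100.4/I = 0.023848.
η_I = (∂Q/∂I)·(I/Q) = 0.023848 × (4210/12.110) = 8.291.
Since η > 1, this is a luxury.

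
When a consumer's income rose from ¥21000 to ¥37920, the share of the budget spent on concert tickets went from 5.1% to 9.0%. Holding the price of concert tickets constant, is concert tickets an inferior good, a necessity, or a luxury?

luxury

The budget share rises as income rises, so η > 1.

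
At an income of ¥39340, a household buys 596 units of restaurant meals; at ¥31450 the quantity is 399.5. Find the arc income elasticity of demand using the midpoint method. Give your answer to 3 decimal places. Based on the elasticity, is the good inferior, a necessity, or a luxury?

ΔQ = 399.5 − 596 = -196.5; midpoint Q̄ = (596 + 399.5)/2 = 497.75.
ΔI = 31450 − 39340 = -7890; midpoint Ī = (39340 + 31450)/2 = 35395.
η = (ΔQ/Q̄) ÷ (ΔI/Ī) = (-196.5/497.75) ÷ (-7890/35395) = 1.771.
η > 1 ⇒ luxury.

1.771 (luxury)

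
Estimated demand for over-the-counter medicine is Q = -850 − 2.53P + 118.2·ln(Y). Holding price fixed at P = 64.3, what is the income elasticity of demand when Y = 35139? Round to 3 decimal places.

At P = 64.3, Y = 35139: Q = 224.528.
Holding P constant, ∂Q/∂Y = 118.2/Y = 0.00336378.
η_Y = (∂Q/∂Y)·(Y/Q) = 0.00336378 × (35139/224.528) = 0.526.

0.526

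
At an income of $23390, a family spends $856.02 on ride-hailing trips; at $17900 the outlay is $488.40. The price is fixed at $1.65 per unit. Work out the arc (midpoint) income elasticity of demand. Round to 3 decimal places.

With a constant price, Q₁ = 856.02/1.65 = 518.800 and Q₂ = 488.40/1.65 = 296.000 (equivalently, work directly with expenditure since P cancels).
Midpoint %ΔQ = (488.40 − 856.02)/672.21 = -0.54688; midpoint %ΔI = (17900 − 23390)/20645 = -0.26592.
η = -0.54688 / -0.26592 = 2.057.

2.057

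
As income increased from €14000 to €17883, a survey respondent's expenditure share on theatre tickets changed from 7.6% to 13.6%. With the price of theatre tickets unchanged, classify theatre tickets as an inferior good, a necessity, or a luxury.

luxury

The budget share rises as income rises, so η > 1.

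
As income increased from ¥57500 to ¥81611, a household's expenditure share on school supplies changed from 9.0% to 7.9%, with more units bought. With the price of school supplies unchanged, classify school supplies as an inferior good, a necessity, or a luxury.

necessity

Quantity rises but the budget share falls as income rises, so 0 < η < 1.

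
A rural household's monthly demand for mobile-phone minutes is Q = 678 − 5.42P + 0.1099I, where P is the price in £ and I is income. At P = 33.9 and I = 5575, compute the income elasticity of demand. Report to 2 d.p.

At P = 33.9, I = 5575: Q = 1106.955.
Holding P constant, ∂Q/∂I = 0.1099.
η_I = (∂Q/∂I)·(I/Q) = 0.1099 × (5575/1106.955) = 0.55.

0.55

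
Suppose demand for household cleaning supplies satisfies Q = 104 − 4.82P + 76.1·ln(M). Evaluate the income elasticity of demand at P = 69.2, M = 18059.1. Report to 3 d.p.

0.147

At P = 69.2, M = 18059.1: Q = 516.343.
Holding P constant, ∂Q/∂M = 76.1/M = 0.00421394.
η_M = (∂Q/∂M)·(M/Q) = 0.00421394 × (18059.1/516.343) = 0.147.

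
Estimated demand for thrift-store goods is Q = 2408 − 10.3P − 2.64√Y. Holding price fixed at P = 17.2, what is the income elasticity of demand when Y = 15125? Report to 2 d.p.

-0.09

At P = 17.2, Y = 15125: Q = 1906.163.
Holding P constant, ∂Q/∂Y = -2.64/(2√Y) = -0.0107331.
η_Y = (∂Q/∂Y)·(Y/Q) = -0.0107331 × (15125/1906.163) = -0.09.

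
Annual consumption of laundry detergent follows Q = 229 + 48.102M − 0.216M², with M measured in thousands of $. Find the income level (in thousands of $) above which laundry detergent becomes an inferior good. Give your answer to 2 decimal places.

dQ/dM = 48.102 − 0.432M.
The good is inferior where dQ/dM < 0. Setting dQ/dM = 0 gives M = 48.102 / 0.432 = 111.35.

111.35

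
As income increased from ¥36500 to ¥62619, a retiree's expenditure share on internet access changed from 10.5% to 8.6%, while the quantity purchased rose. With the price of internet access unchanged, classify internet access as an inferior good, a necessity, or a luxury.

necessity

Quantity rises but the budget share falls as income rises, so 0 < η < 1.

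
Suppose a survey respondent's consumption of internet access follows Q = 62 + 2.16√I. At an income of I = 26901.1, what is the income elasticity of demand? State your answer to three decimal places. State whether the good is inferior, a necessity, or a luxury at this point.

0.426 (necessity)

At I = 26901.1: Q = 416.274.
dQ/dI = 2.16/(2√I) = 0.00658474 at this income.
η = (dQ/dI)·(I/Q) = 0.00658474 × (26901.1/416.274) = 0.426.
Since 0 < η < 1, the good is a necessity.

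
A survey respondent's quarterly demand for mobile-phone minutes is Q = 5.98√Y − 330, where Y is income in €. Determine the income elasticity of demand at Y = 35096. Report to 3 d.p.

0.709

At Y = 35096: Q = 790.289.
dQ/dY = 5.98/(2√Y) = 0.0159603 at this income.
η = (dQ/dY)·(Y/Q) = 0.0159603 × (35096/790.289) = 0.709.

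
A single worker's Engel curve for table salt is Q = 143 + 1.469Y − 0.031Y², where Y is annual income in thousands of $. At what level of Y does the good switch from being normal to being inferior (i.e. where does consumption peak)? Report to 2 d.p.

dQ/dY = 1.469 − 0.062Y.
The good is inferior where dQ/dY < 0. Setting dQ/dY = 0 gives Y = 1.469 / 0.062 = 23.69.

23.69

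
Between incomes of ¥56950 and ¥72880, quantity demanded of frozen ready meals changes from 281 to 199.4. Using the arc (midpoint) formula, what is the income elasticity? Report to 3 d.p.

ΔQ = 199.4 − 281 = -81.6; midpoint Q̄ = (281 + 199.4)/2 = 240.2.
ΔI = 72880 − 56950 = 15930; midpoint Ī = (56950 + 72880)/2 = 64915.
η = (ΔQ/Q̄) ÷ (ΔI/Ī) = (-81.6/240.2) ÷ (15930/64915) = -1.384.

-1.384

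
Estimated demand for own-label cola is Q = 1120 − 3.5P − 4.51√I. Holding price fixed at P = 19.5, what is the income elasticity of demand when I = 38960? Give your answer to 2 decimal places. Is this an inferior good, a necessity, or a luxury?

-2.76 (inferior good)

At P = 19.5, I = 38960: Q = 161.553.
Holding P constant, ∂Q/∂I = -4.51/(2√I) = -0.0114245.
η_I = (∂Q/∂I)·(I/Q) = -0.0114245 × (38960/161.553) = -2.76.
Since η < 0, this is an inferior good.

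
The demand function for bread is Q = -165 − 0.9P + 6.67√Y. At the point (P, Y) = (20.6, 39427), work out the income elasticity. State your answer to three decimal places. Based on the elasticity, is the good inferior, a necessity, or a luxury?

0.580 (necessity)

At P = 20.6, Y = 39427: Q = 1140.871.
Holding P constant, ∂Q/∂Y = 6.67/(2√Y) = 0.0167957.
η_Y = (∂Q/∂Y)·(Y/Q) = 0.0167957 × (39427/1140.871) = 0.580.
Since 0 < η < 1, this is a necessity.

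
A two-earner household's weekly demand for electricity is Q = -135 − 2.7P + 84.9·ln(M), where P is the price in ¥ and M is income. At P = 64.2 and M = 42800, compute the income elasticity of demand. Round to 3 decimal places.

At P = 64.2, M = 42800: Q = 597.059.
Holding P constant, ∂Q/∂M = 84.9/M = 0.00198364.
η_M = (∂Q/∂M)·(M/Q) = 0.00198364 × (42800/597.059) = 0.142.

0.142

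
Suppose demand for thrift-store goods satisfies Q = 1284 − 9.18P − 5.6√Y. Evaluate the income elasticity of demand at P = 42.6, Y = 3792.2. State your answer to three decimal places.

At P = 42.6, Y = 3792.2: Q = 548.079.
Holding P constant, ∂Q/∂Y = -5.6/(2√Y) = -0.0454687.
η_Y = (∂Q/∂Y)·(Y/Q) = -0.0454687 × (3792.2/548.079) = -0.315.

-0.315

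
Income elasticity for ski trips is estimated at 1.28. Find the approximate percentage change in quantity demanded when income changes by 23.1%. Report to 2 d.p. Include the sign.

%ΔQ ≈ η × %ΔI = 1.28 × 23.1% = 29.57%.

29.57%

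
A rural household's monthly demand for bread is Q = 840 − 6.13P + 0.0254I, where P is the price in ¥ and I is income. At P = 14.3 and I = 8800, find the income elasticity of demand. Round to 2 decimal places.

At P = 14.3, I = 8800: Q = 975.861.
Holding P constant, ∂Q/∂I = 0.0254.
η_I = (∂Q/∂I)·(I/Q) = 0.0254 × (8800/975.861) = 0.23.

0.23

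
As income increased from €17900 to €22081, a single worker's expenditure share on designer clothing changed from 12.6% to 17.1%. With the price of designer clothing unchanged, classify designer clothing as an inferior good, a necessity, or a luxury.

luxury

The budget share rises as income rises, so η > 1.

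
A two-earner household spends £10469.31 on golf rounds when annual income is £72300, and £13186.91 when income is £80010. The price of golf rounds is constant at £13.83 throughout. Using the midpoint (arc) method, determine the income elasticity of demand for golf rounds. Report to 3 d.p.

2.269

With a constant price, Q₁ = 10469.31/13.83 = 757.000 and Q₂ = 13186.91/13.83 = 953.500 (equivalently, work directly with expenditure since P cancels).
Midpoint %ΔQ = (13186.91 − 10469.31)/11828.11 = 0.22976; midpoint %ΔI = (80010 − 72300)/76155 = 0.10124.
η = 0.22976 / 0.10124 = 2.269.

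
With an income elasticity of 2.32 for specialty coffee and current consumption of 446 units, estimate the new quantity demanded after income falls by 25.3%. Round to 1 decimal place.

184.2

%ΔQ ≈ η × %ΔI = 2.32 × (-25.3%) = -58.696%.
New Q ≈ 446 × (1 − 0.58696) = 184.2.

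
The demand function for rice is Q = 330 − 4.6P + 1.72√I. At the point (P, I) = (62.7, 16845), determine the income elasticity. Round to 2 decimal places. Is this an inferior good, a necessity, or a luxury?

0.42 (necessity)

At P = 62.7, I = 16845: Q = 264.816.
Holding P constant, ∂Q/∂I = 1.72/(2√I) = 0.00662618.
η_I = (∂Q/∂I)·(I/Q) = 0.00662618 × (16845/264.816) = 0.42.
Since 0 < η < 1, this is a necessity.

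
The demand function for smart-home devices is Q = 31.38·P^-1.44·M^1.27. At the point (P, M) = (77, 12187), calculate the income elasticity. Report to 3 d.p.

1.270

For a multiplicative demand Q = A·P^α·M^β, the income elasticity is β everywhere.
Here β = 1.27, so η = 1.270.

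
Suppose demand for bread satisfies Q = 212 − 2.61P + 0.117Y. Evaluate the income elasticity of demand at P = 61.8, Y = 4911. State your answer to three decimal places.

At P = 61.8, Y = 4911: Q = 625.289.
Holding P constant, ∂Q/∂Y = 0.117.
η_Y = (∂Q/∂Y)·(Y/Q) = 0.117 × (4911/625.289) = 0.919.

0.919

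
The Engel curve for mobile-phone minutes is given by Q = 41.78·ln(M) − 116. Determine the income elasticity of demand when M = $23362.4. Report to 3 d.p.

0.137

At M = 23362.4: Q = 304.260.
dQ/dM = 41.78/M = 0.00178834 at this income.
η = (dQ/dM)·(M/Q) = 0.00178834 × (23362.4/304.260) = 0.137.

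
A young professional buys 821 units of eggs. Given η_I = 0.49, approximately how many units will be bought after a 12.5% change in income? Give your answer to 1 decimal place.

871.3

%ΔQ ≈ η × %ΔI = 0.49 × 12.5% = 6.125%.
New Q ≈ 821 × (1 + 0.06125) = 871.3.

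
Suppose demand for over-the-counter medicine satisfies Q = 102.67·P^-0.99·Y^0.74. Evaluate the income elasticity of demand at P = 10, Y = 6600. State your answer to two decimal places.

0.74

For a multiplicative demand Q = A·P^α·Y^β, the income elasticity is β everywhere.
Here β = 0.74, so η = 0.74.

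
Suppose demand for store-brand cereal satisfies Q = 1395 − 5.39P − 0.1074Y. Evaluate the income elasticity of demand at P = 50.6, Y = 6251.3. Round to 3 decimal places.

At P = 50.6, Y = 6251.3: Q = 450.876.
Holding P constant, ∂Q/∂Y = −0.1074.
η_Y = (∂Q/∂Y)·(Y/Q) = -0.1074 × (6251.3/450.876) = -1.489.

-1.489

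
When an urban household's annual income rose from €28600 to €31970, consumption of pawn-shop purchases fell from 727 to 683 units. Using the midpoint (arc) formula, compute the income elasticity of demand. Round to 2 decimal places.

ΔQ = 683 − 727 = -44; midpoint Q̄ = (727 + 683)/2 = 705.
ΔI = 31970 − 28600 = 3370; midpoint Ī = (28600 + 31970)/2 = 30285.
η = (ΔQ/Q̄) ÷ (ΔI/Ī) = (-44/705) ÷ (3370/30285) = -0.56.

-0.56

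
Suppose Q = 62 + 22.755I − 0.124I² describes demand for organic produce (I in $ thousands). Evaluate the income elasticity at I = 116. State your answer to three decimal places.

At I = 116: Q = 1033.0360.
dQ/dI = 22.755 − 0.248I = -6.01300.
η = (dQ/dI)·(I/Q) = -6.01300 × (116/1033.0360) = -0.675.

-0.675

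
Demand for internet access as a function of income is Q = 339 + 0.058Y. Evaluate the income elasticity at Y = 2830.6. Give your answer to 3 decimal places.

0.326

At Y = 2830.6: Q = 503.175.
dQ/dY = 0.058.
η = (dQ/dY)·(Y/Q) = 0.058 × (2830.6/503.175) = 0.326.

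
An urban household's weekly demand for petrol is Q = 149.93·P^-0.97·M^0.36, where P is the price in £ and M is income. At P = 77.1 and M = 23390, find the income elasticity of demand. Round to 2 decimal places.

For a multiplicative demand Q = A·P^α·M^β, the income elasticity is β everywhere.
Here β = 0.36, so η = 0.36.

0.36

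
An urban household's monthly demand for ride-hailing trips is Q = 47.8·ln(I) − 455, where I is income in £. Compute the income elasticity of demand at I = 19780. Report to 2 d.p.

At I = 19780: Q = 17.858.
dQ/dI = 47.8/I = 0.00241658 at this income.
η = (dQ/dI)·(I/Q) = 0.00241658 × (19780/17.858) = 2.68.

2.68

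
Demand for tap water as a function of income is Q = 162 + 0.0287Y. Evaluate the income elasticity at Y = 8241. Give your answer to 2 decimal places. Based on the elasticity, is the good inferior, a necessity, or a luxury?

At Y = 8241: Q = 398.517.
dQ/dY = 0.0287.
η = (dQ/dY)·(Y/Q) = 0.0287 × (8241/398.517) = 0.59.
Since 0 < η < 1, the good is a necessity.

0.59 (necessity)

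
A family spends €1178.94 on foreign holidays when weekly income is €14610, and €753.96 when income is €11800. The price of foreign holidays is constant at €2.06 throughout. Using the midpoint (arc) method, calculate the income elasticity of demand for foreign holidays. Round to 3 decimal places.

2.066

With a constant price, Q₁ = 1178.94/2.06 = 572.301 and Q₂ = 753.96/2.06 = 366.000 (equivalently, work directly with expenditure since P cancels).
Midpoint %ΔQ = (753.96 − 1178.94)/966.45 = -0.43973; midpoint %ΔI = (11800 − 14610)/13205 = -0.21280.
η = -0.43973 / -0.21280 = 2.066.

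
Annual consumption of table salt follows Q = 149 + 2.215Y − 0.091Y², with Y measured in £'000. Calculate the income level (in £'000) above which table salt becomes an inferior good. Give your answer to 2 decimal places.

dQ/dY = 2.215 − 0.182Y.
The good is inferior where dQ/dY < 0. Setting dQ/dY = 0 gives Y = 2.215 / 0.182 = 12.17.

12.17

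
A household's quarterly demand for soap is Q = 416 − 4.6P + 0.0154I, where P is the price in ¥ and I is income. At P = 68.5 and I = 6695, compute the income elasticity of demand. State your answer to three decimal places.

At P = 68.5, I = 6695: Q = 204.003.
Holding P constant, ∂Q/∂I = 0.0154.
η_I = (∂Q/∂I)·(I/Q) = 0.0154 × (6695/204.003) = 0.505.

0.505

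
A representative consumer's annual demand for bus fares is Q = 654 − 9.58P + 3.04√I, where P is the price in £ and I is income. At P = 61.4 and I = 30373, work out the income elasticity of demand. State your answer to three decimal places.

At P = 61.4, I = 30373: Q = 595.595.
Holding P constant, ∂Q/∂I = 3.04/(2√I) = 0.00872167.
η_I = (∂Q/∂I)·(I/Q) = 0.00872167 × (30373/595.595) = 0.445.

0.445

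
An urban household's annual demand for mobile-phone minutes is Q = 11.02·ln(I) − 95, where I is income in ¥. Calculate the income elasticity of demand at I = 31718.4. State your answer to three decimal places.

At I = 31718.4: Q = 19.218.
dQ/dI = 11.02/I = 0.000347432 at this income.
η = (dQ/dI)·(I/Q) = 0.000347432 × (31718.4/19.218) = 0.573.

0.573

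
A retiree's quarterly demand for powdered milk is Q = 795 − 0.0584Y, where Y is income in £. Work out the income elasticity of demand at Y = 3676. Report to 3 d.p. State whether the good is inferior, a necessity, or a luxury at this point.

-0.370 (inferior good)

At Y = 3676: Q = 580.322.
dQ/dY = −0.0584.
η = (dQ/dY)·(Y/Q) = -0.0584 × (3676/580.322) = -0.370.
Since η < 0, the good is an inferior good.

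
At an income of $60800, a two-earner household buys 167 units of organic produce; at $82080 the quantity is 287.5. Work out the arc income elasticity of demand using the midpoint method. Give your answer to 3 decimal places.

ΔQ = 287.5 − 167 = 120.5; midpoint Q̄ = (167 + 287.5)/2 = 227.25.
ΔI = 82080 − 60800 = 21280; midpoint Ī = (60800 + 82080)/2 = 71440.
η = (ΔQ/Q̄) ÷ (ΔI/Ī) = (120.5/227.25) ÷ (21280/71440) = 1.780.

1.780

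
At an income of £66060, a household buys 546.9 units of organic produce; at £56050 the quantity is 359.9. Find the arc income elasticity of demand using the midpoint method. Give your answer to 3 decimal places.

2.516

ΔQ = 359.9 − 546.9 = -187; midpoint Q̄ = (546.9 + 359.9)/2 = 453.4.
ΔI = 56050 − 66060 = -10010; midpoint Ī = (66060 + 56050)/2 = 61055.
η = (ΔQ/Q̄) ÷ (ΔI/Ī) = (-187/453.4) ÷ (-10010/61055) = 2.516.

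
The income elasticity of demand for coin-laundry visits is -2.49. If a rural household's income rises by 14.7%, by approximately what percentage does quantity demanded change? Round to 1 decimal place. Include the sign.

%ΔQ ≈ η × %ΔI = -2.49 × 14.7% = -36.6%.

-36.6%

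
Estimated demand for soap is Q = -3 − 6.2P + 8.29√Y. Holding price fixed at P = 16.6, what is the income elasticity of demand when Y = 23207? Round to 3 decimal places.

0.546

At P = 16.6, Y = 23207: Q = 1156.966.
Holding P constant, ∂Q/∂Y = 8.29/(2√Y) = 0.0272092.
η_Y = (∂Q/∂Y)·(Y/Q) = 0.0272092 × (23207/1156.966) = 0.546.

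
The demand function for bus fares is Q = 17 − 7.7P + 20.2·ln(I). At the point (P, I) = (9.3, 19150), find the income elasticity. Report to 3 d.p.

0.140

At P = 9.3, I = 19150: Q = 144.563.
Holding P constant, ∂Q/∂I = 20.2/I = 0.00105483.
η_I = (∂Q/∂I)·(I/Q) = 0.00105483 × (19150/144.563) = 0.140.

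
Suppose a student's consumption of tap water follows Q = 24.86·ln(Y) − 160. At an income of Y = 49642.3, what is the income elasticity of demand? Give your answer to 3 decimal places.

At Y = 49642.3: Q = 108.801.
dQ/dY = 24.86/Y = 0.000500783 at this income.
η = (dQ/dY)·(Y/Q) = 0.000500783 × (49642.3/108.801) = 0.228.

0.228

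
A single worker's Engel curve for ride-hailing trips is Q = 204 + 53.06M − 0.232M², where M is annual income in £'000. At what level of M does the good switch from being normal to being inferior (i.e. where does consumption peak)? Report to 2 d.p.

dQ/dM = 53.06 − 0.464M.
The good is inferior where dQ/dM < 0. Setting dQ/dM = 0 gives M = 53.06 / 0.464 = 114.35.

114.35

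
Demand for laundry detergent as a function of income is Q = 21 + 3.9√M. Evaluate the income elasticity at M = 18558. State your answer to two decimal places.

At M = 18558: Q = 552.288.
dQ/dM = 3.9/(2√M) = 0.0143143 at this income.
η = (dQ/dM)·(M/Q) = 0.0143143 × (18558/552.288) = 0.48.

0.48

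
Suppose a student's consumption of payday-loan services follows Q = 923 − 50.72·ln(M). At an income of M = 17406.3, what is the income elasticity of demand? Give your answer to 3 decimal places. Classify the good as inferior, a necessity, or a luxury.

At M = 17406.3: Q = 427.740.
dQ/dM = -50.72/M = -0.00291389 at this income.
η = (dQ/dM)·(M/Q) = -0.00291389 × (17406.3/427.740) = -0.119.
Since η < 0, the good is an inferior good.

-0.119 (inferior good)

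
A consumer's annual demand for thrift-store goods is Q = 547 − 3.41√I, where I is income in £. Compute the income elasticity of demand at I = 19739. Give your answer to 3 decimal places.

At I = 19739: Q = 67.910.
dQ/dI = -3.41/(2√I) = -0.0121356 at this income.
η = (dQ/dI)·(I/Q) = -0.0121356 × (19739/67.910) = -3.527.

-3.527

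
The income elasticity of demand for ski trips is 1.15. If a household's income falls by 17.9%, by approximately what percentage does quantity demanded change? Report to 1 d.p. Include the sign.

%ΔQ ≈ η × %ΔI = 1.15 × (-17.9%) = -20.6%.

-20.6%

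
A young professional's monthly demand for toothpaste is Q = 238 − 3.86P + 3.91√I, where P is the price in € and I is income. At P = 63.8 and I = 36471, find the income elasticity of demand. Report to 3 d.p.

0.506

At P = 63.8, I = 36471: Q = 738.440.
Holding P constant, ∂Q/∂I = 3.91/(2√I) = 0.010237.
η_I = (∂Q/∂I)·(I/Q) = 0.010237 × (36471/738.440) = 0.506.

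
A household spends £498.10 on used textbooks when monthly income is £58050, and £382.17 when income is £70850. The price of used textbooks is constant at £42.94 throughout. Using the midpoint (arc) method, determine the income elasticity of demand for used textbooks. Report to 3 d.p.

-1.326

With a constant price, Q₁ = 498.10/42.94 = 11.600 and Q₂ = 382.17/42.94 = 8.900 (equivalently, work directly with expenditure since P cancels).
Midpoint %ΔQ = (382.17 − 498.10)/440.14 = -0.26340; midpoint %ΔI = (70850 − 58050)/64450 = 0.19860.
η = -0.26340 / 0.19860 = -1.326.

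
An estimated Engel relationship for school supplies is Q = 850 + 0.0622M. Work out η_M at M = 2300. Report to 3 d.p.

At M = 2300: Q = 993.060.
dQ/dM = 0.0622.
η = (dQ/dM)·(M/Q) = 0.0622 × (2300/993.060) = 0.144.

0.144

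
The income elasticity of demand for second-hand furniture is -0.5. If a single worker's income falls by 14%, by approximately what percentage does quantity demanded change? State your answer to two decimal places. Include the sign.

7.00%

%ΔQ ≈ η × %ΔI = -0.5 × (-14%) = 7.00%.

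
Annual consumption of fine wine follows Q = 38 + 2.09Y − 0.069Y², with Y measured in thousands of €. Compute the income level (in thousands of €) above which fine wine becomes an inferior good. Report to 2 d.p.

dQ/dY = 2.09 − 0.138Y.
The good is inferior where dQ/dY < 0. Setting dQ/dY = 0 gives Y = 2.09 / 0.138 = 15.14.

15.14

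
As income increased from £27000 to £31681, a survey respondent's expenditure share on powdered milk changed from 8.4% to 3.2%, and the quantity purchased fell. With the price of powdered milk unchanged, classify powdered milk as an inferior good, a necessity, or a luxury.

Quantity demanded falls as income rises, so η < 0.

inferior good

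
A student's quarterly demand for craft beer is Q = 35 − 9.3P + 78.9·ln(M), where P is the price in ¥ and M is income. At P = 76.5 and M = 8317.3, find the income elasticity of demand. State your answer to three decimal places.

2.210

At P = 76.5, M = 8317.3: Q = 35.709.
Holding P constant, ∂Q/∂M = 78.9/M = 0.00948625.
η_M = (∂Q/∂M)·(M/Q) = 0.00948625 × (8317.3/35.709) = 2.210.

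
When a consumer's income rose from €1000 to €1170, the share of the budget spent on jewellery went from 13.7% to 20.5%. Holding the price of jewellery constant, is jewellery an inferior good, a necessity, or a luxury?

luxury

The budget share rises as income rises, so η > 1.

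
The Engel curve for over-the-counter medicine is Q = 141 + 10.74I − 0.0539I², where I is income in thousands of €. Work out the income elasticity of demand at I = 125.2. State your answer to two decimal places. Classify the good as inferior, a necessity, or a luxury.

At I = 125.2: Q = 640.7633.
dQ/dI = 10.74 − 0.1078I = -2.75656.
η = (dQ/dI)·(I/Q) = -2.75656 × (125.2/640.7633) = -0.54.
η < 0 ⇒ inferior good.

-0.54 (inferior good)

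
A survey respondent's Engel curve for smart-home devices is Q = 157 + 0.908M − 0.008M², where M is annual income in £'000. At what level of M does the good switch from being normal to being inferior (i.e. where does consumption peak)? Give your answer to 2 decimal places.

56.75

dQ/dM = 0.908 − 0.016M.
The good is inferior where dQ/dM < 0. Setting dQ/dM = 0 gives M = 0.908 / 0.016 = 56.75.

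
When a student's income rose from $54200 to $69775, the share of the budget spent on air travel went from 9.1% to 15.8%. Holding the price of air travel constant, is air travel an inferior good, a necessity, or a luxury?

luxury

The budget share rises as income rises, so η > 1.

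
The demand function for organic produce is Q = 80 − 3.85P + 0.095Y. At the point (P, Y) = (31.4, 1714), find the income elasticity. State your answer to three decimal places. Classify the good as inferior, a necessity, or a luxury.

At P = 31.4, Y = 1714: Q = 121.940.
Holding P constant, ∂Q/∂Y = 0.095.
η_Y = (∂Q/∂Y)·(Y/Q) = 0.095 × (1714/121.940) = 1.335.
Since η > 1, this is a luxury.

1.335 (luxury)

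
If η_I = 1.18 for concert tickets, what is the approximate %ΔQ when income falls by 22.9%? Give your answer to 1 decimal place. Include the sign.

-27.0%

%ΔQ ≈ η × %ΔI = 1.18 × (-22.9%) = -27.0%.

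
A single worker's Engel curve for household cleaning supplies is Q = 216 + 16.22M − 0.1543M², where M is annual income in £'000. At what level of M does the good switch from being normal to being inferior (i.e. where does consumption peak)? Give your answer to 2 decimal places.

dQ/dM = 16.22 − 0.3086M.
The good is inferior where dQ/dM < 0. Setting dQ/dM = 0 gives M = 16.22 / 0.3086 = 52.56.

52.56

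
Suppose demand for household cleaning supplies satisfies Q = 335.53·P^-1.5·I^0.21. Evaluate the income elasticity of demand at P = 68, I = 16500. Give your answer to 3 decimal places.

For a multiplicative demand Q = A·P^α·I^β, the income elasticity is β everywhere.
Here β = 0.21, so η = 0.210.

0.210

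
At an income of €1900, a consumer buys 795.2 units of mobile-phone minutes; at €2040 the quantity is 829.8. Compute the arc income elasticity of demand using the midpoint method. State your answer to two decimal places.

0.60

ΔQ = 829.8 − 795.2 = 34.6; midpoint Q̄ = (795.2 + 829.8)/2 = 812.5.
ΔI = 2040 − 1900 = 140; midpoint Ī = (1900 + 2040)/2 = 1970.
η = (ΔQ/Q̄) ÷ (ΔI/Ī) = (34.6/812.5) ÷ (140/1970) = 0.60.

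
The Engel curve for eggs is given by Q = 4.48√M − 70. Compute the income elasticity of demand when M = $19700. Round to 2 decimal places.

At M = 19700: Q = 558.798.
dQ/dM = 4.48/(2√M) = 0.0159593 at this income.
η = (dQ/dM)·(M/Q) = 0.0159593 × (19700/558.798) = 0.56.

0.56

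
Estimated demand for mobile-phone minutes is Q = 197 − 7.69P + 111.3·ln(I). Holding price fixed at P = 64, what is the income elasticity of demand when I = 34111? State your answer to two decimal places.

0.13

At P = 64, I = 34111: Q = 866.520.
Holding P constant, ∂Q/∂I = 111.3/I = 0.00326288.
η_I = (∂Q/∂I)·(I/Q) = 0.00326288 × (34111/866.520) = 0.13.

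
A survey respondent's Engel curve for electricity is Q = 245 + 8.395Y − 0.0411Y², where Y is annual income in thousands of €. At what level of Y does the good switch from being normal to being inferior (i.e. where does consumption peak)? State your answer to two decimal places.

102.13

dQ/dY = 8.395 − 0.0822Y.
The good is inferior where dQ/dY < 0. Setting dQ/dY = 0 gives Y = 8.395 / 0.0822 = 102.13.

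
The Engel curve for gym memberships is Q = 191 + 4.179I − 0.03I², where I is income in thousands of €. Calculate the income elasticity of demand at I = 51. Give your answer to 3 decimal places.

0.175

At I = 51: Q = 326.0990.
dQ/dI = 4.179 − 0.06I = 1.11900.
η = (dQ/dI)·(I/Q) = 1.11900 × (51/326.0990) = 0.175.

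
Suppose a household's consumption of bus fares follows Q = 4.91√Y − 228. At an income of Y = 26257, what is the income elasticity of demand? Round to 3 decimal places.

0.701

At Y = 26257: Q = 567.617.
dQ/dY = 4.91/(2√Y) = 0.0151506 at this income.
η = (dQ/dY)·(Y/Q) = 0.0151506 × (26257/567.617) = 0.701.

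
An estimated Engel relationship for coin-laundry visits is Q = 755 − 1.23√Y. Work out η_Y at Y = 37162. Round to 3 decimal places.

-0.229

At Y = 37162: Q = 517.887.
dQ/dY = -1.23/(2√Y) = -0.00319026 at this income.
η = (dQ/dY)·(Y/Q) = -0.00319026 × (37162/517.887) = -0.229.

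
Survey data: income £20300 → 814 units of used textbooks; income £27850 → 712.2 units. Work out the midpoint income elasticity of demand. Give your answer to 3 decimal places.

ΔQ = 712.2 − 814 = -101.8; midpoint Q̄ = (814 + 712.2)/2 = 763.1.
ΔI = 27850 − 20300 = 7550; midpoint Ī = (20300 + 27850)/2 = 24075.
η = (ΔQ/Q̄) ÷ (ΔI/Ī) = (-101.8/763.1) ÷ (7550/24075) = -0.425.

-0.425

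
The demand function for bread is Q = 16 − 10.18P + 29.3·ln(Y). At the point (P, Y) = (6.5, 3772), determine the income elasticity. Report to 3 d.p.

0.153

At P = 6.5, Y = 3772: Q = 191.126.
Holding P constant, ∂Q/∂Y = 29.3/Y = 0.00776776.
η_Y = (∂Q/∂Y)·(Y/Q) = 0.00776776 × (3772/191.126) = 0.153.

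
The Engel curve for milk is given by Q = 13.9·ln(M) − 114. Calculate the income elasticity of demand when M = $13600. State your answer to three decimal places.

0.760

At M = 13600: Q = 18.298.
dQ/dM = 13.9/M = 0.00102206 at this income.
η = (dQ/dM)·(M/Q) = 0.00102206 × (13600/18.298) = 0.760.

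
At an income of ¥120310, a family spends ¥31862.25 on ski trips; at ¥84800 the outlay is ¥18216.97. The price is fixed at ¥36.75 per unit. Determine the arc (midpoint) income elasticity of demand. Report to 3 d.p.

With a constant price, Q₁ = 31862.25/36.75 = 867.000 and Q₂ = 18216.97/36.75 = 495.700 (equivalently, work directly with expenditure since P cancels).
Midpoint %ΔQ = (18216.97 − 31862.25)/25039.61 = -0.54495; midpoint %ΔI = (84800 − 120310)/102555 = -0.34625.
η = -0.54495 / -0.34625 = 1.574.

1.574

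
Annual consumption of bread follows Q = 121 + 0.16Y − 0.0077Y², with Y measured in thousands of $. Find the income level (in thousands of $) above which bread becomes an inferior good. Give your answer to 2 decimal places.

dQ/dY = 0.16 − 0.0154Y.
The good is inferior where dQ/dY < 0. Setting dQ/dY = 0 gives Y = 0.16 / 0.0154 = 10.39.

10.39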